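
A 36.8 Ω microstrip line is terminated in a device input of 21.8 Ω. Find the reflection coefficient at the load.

Γ = -0.256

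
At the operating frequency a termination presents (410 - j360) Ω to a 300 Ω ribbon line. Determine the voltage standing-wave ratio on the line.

Γ = (Z_L − Z_0)/(Z_L + Z_0) = (110 − j360)/(710 − j360)
|Γ| = 376/796 = 0.473
VSWR = (1 + |Γ|)/(1 − |Γ|) = 1.47/0.527

VSWR ≈ 2.79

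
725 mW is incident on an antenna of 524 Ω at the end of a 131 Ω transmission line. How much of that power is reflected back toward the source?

Γ = (524 − 131)/(524 + 131) = 0.6
|Γ|² = 0.36
P_refl = |Γ|²·P_inc = 261 mW, P_del = (1 − |Γ|²)·P_inc = 464 mW

P_reflected ≈ 261 mW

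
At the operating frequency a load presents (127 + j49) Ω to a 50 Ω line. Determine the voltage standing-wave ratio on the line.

Γ = (Z_L − Z_0)/(Z_L + Z_0) = (77 + j49)/(177 + j49)
|Γ| = 91.3/184 = 0.497
VSWR = (1 + |Γ|)/(1 − |Γ|) = 1.5/0.503

VSWR ≈ 2.98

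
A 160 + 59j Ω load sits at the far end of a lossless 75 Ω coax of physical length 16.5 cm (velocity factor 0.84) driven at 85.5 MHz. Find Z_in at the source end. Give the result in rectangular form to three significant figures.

λ = v/f = 0.84·c / 85.5 MHz = 2.95 m
βl = 2π·l/λ = 2π × 0.056 = 20.2°
tan(βl) = tan(20.2°) = 0.367
Z_in = Z_0·(Z_L + jZ_0·tanβl)/(Z_0 + jZ_L·tanβl)
     = 75·(160 + j86.5)/(53.3 + j58.7)

Z_in ≈ 162 − j57 Ω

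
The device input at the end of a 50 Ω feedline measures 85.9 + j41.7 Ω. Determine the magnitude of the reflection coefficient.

|Γ| ≈ 0.387

Γ = (Z_L − Z_0)/(Z_L + Z_0) = (35.9 + j41.7)/(135.9 + j41.7)
|Γ| = 55/142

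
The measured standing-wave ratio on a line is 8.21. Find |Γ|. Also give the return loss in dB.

|Γ| = (S − 1)/(S + 1) = (8.21 − 1)/(8.21 + 1) = 7.21/9.21
RL = −20·log₁₀|Γ| = −20·log₁₀(0.783)

|Γ| ≈ 0.783; return loss ≈ 2.13 dB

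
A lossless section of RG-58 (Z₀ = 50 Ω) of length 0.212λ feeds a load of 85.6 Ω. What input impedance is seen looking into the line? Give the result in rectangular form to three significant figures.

βl = 2π × 0.212 = 76.3°
tan(βl) = tan(76.3°) = 4.11
Z_in = Z_0·(Z_L + jZ_0·tanβl)/(Z_0 + jZ_L·tanβl)
     = 50·(85.6 + j205)/(50 + j352)

Z_in ≈ 30.3 − j7.86 Ω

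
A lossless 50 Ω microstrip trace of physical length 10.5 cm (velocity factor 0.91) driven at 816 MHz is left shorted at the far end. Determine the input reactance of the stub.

X_in ≈ -118 Ω (capacitive)

λ = v/f = 0.91·c / 816 MHz = 0.335 m
βl = 2π·l/λ = 2π × 0.314 = 113°
tan(βl) = -2.36
For a shorted stub, Z_in = jZ_0·tan(βl)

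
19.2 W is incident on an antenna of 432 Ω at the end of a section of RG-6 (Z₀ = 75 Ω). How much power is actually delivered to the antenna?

P_delivered ≈ 9.68 W

Γ = (432 − 75)/(432 + 75) = 0.704
|Γ|² = 0.496
P_refl = |Γ|²·P_inc = 9.52 W, P_del = (1 − |Γ|²)·P_inc = 9.68 W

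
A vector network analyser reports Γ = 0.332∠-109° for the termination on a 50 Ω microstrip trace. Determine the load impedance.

Z_L ≈ 33.5 − j23.7 Ω

Z_L = Z_0·(1 + Γ)/(1 − Γ) = 50·(0.892 − j0.314)/(1.11 + j0.314)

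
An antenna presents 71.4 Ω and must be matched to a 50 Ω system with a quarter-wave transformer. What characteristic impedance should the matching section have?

Z_qwt ≈ 59.7 Ω

Z_qwt = √(Z_0·R_L) = √(50 × 71.4) = √3570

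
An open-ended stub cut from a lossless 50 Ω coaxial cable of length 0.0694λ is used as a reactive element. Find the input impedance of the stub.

Z_in ≈ −j107 Ω

βl = 2π × 0.0694 = 25°
tan(βl) = 0.466
For an open-ended stub, Z_in = −jZ_0·cot(βl) = −jZ_0/tan(βl)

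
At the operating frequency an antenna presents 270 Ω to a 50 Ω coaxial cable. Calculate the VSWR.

VSWR ≈ 5.4

Γ = (270 − 50)/(270 + 50) = 0.688
VSWR = (1 + 0.688)/(1 − 0.688)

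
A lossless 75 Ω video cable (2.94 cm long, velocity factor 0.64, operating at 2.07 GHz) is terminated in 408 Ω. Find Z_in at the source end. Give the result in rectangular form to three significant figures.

λ = v/f = 0.64·c / 2.07 GHz = 0.0928 m
βl = 2π·l/λ = 2π × 0.317 = 114°
tan(βl) = tan(114°) = -2.23
Z_in = Z_0·(Z_L + jZ_0·tanβl)/(Z_0 + jZ_L·tanβl)
     = 75·(408 − j168)/(75 − j912)

Z_in ≈ 16.4 + j32.2 Ω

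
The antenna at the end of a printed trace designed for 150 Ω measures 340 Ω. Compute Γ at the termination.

Γ = 0.388

Γ = (Z_L − Z_0)/(Z_L + Z_0) = (340 − 150)/(340 + 150) = 190/490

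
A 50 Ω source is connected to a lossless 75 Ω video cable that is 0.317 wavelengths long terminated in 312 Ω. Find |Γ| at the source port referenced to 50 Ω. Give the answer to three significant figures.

βl = 2π × 0.317 = 114°
tan(βl) = -2.23
Z_in = Z_0·(Z_L + jZ_0·tanβl)/(Z_0 + jZ_L·tanβl) = 21.4 + j31.3 Ω
Γ_s = (Z_in − Z_s)/(Z_in + Z_s) = (-28.6 + j31.3)/(71.4 + j31.3), |Γ_s| = 0.544

|Γ| ≈ 0.544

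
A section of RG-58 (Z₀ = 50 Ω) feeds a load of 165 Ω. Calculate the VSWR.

VSWR ≈ 3.3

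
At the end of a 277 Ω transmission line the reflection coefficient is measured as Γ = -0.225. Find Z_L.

Z_L ≈ 175 Ω

Z_L = Z_0·(1 + Γ)/(1 − Γ) = 277·(0.775)/(1.23)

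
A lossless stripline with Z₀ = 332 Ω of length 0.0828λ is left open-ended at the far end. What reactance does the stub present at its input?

βl = 2π × 0.0828 = 29.8°
tan(βl) = 0.573
For an open-ended stub, Z_in = −jZ_0·cot(βl) = −jZ_0/tan(βl)

X_in ≈ -580 Ω (capacitive)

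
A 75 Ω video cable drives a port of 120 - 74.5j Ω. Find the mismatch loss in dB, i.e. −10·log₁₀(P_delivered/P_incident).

Γ = (45 − j74.5)/(195 − j74.5), |Γ| = 0.417
|Γ|² = 0.174, so P_del/P_inc = 1 − |Γ|² = 0.826
ML = −10·log₁₀(1 − |Γ|²)

mismatch loss ≈ 0.829 dB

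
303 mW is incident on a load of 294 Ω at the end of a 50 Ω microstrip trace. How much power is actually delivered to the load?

Γ = (294 − 50)/(294 + 50) = 0.709
|Γ|² = 0.503
P_refl = |Γ|²·P_inc = 152 mW, P_del = (1 − |Γ|²)·P_inc = 151 mW

P_delivered ≈ 151 mW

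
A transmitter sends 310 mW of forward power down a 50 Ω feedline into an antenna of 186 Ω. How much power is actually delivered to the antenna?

Γ = (186 − 50)/(186 + 50) = 0.576
|Γ|² = 0.332
P_refl = |Γ|²·P_inc = 103 mW, P_del = (1 − |Γ|²)·P_inc = 207 mW

P_delivered ≈ 207 mW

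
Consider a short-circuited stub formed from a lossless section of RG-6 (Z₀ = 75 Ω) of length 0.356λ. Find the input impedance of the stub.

βl = 2π × 0.356 = 128°
tan(βl) = -1.27
For a short-circuited stub, Z_in = jZ_0·tan(βl)

Z_in ≈ −j95.4 Ω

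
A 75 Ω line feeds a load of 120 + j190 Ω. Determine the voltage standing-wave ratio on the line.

VSWR ≈ 6.07

Γ = (Z_L − Z_0)/(Z_L + Z_0) = (45 + j190)/(195 + j190)
|Γ| = 195/272 = 0.717
VSWR = (1 + |Γ|)/(1 − |Γ|) = 1.72/0.283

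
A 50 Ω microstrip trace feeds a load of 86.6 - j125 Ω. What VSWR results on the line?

VSWR ≈ 5.74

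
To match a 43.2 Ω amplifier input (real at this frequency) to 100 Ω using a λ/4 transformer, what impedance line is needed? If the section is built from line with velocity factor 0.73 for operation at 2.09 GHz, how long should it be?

Z_qwt ≈ 65.7 Ω; length ≈ 2.62 cm

Z_qwt = √(Z_0·R_L) = √(100 × 43.2) = √4320
λ = 0.73·c/f = 0.105 m, so l = λ/4 = 0.0262 m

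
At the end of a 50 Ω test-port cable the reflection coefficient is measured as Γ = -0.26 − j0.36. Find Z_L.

Z_L = Z_0·(1 + Γ)/(1 − Γ) = 50·(0.74 − j0.36)/(1.26 + j0.36)

Z_L ≈ 23.4 − j21 Ω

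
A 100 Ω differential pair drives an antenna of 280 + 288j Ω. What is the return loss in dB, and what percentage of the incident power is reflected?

RL ≈ 2.95 dB; 50.7% of incident power reflected

Γ = (180 + j288)/(380 + j288), |Γ| = 0.712
RL = −20·log₁₀(0.712) = 2.95 dB
P_refl/P_inc = |Γ|² = 0.507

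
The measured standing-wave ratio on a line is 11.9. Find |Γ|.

|Γ| ≈ 0.845

|Γ| = (S − 1)/(S + 1) = (11.9 − 1)/(11.9 + 1) = 10.9/12.9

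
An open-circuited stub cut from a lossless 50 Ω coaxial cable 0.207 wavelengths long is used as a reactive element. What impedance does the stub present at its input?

Z_in ≈ −j13.8 Ω

βl = 2π × 0.207 = 74.5°
tan(βl) = 3.61
For an open-circuited stub, Z_in = −jZ_0·cot(βl) = −jZ_0/tan(βl)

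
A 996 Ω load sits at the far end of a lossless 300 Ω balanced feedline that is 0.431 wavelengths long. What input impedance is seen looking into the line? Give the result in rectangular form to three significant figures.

Z_in ≈ 360 + j414 Ω

βl = 2π × 0.431 = 155°
tan(βl) = tan(155°) = -0.463
Z_in = Z_0·(Z_L + jZ_0·tanβl)/(Z_0 + jZ_L·tanβl)
     = 300·(996 − j139)/(300 − j461)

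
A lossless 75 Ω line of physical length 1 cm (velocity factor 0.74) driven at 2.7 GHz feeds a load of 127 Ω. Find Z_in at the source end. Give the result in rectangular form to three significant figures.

λ = v/f = 0.74·c / 2.7 GHz = 0.0822 m
βl = 2π·l/λ = 2π × 0.122 = 43.8°
tan(βl) = tan(43.8°) = 0.958
Z_in = Z_0·(Z_L + jZ_0·tanβl)/(Z_0 + jZ_L·tanβl)
     = 75·(127 + j71.9)/(75 + j122)

Z_in ≈ 67.1 − j36.9 Ω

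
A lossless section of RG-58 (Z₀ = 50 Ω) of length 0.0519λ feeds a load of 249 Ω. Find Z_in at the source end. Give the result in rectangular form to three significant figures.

βl = 2π × 0.0519 = 18.7°
tan(βl) = tan(18.7°) = 0.338
Z_in = Z_0·(Z_L + jZ_0·tanβl)/(Z_0 + jZ_L·tanβl)
     = 50·(249 + j16.9)/(50 + j84.2)

Z_in ≈ 72.3 − j105 Ω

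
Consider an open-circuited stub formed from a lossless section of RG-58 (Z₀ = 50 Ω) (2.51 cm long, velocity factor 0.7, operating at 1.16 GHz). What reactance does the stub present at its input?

λ = v/f = 0.7·c / 1.16 GHz = 0.181 m
βl = 2π·l/λ = 2π × 0.139 = 49.9°
tan(βl) = 1.19
For an open-circuited stub, Z_in = −jZ_0·cot(βl) = −jZ_0/tan(βl)

X_in ≈ -42.1 Ω (capacitive)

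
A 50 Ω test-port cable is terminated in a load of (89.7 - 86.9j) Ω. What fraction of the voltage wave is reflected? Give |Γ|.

Γ = (Z_L − Z_0)/(Z_L + Z_0) = (39.7 − j86.9)/(139.7 − j86.9)
|Γ| = 95.5/165

|Γ| ≈ 0.581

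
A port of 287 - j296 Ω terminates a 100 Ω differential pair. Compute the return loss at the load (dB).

RL ≈ 2.87 dB

Γ = (187 − j296)/(387 − j296), |Γ| = 0.719
RL = −20·log₁₀|Γ| = −20·log₁₀(0.719)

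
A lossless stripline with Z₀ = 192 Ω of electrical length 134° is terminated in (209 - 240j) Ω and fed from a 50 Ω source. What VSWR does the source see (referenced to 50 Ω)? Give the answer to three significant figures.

tan(βl) = -1.04
Z_in = Z_0·(Z_L + jZ_0·tanβl)/(Z_0 + jZ_L·tanβl) = 319 + j269 Ω
Γ_s = (Z_in − Z_s)/(Z_in + Z_s) = (269 + j269)/(369 + j269), |Γ_s| = 0.833
VSWR = (1 + |Γ_s|)/(1 − |Γ_s|)

VSWR ≈ 11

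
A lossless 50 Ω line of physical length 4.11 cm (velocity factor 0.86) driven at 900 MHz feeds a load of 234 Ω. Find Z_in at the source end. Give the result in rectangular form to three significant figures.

λ = v/f = 0.86·c / 900 MHz = 0.287 m
βl = 2π·l/λ = 2π × 0.143 = 51.6°
tan(βl) = tan(51.6°) = 1.26
Z_in = Z_0·(Z_L + jZ_0·tanβl)/(Z_0 + jZ_L·tanβl)
     = 50·(234 + j63.1)/(50 + j295)

Z_in ≈ 16.9 − j36.7 Ω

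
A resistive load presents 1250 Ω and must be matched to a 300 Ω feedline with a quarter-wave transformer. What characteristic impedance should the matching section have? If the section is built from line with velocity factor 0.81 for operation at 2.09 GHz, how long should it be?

Z_qwt ≈ 612 Ω; length ≈ 2.91 cm

Z_qwt = √(Z_0·R_L) = √(300 × 1250) = √375000
λ = 0.81·c/f = 0.116 m, so l = λ/4 = 0.0291 m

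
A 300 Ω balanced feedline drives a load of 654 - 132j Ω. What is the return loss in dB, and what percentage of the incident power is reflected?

Γ = (354 − j132)/(954 − j132), |Γ| = 0.392
RL = −20·log₁₀(0.392) = 8.13 dB
P_refl/P_inc = |Γ|² = 0.154

RL ≈ 8.13 dB; 15.4% of incident power reflected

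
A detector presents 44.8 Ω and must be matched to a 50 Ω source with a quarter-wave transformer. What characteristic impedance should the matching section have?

Z_qwt = √(Z_0·R_L) = √(50 × 44.8) = √2240

Z_qwt ≈ 47.3 Ω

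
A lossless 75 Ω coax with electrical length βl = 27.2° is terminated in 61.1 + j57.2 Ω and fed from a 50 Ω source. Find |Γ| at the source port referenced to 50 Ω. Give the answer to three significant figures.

|Γ| ≈ 0.545

tan(βl) = 0.514
Z_in = Z_0·(Z_L + jZ_0·tanβl)/(Z_0 + jZ_L·tanβl) = 142 + j59.9 Ω
Γ_s = (Z_in − Z_s)/(Z_in + Z_s) = (91.7 + j59.9)/(192 + j59.9), |Γ_s| = 0.545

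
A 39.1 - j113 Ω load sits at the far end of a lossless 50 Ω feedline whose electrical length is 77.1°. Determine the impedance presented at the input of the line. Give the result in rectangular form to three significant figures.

tan(βl) = tan(77.1°) = 4.37
Z_in = Z_0·(Z_L + jZ_0·tanβl)/(Z_0 + jZ_L·tanβl)
     = 50·(39.1 + j105)/(543 + j171)

Z_in ≈ 6.05 + j7.79 Ω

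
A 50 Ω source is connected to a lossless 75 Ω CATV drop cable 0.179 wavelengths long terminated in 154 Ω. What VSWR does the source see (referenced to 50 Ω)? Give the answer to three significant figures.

VSWR ≈ 1.78

βl = 2π × 0.179 = 64.4°
tan(βl) = 2.09
Z_in = Z_0·(Z_L + jZ_0·tanβl)/(Z_0 + jZ_L·tanβl) = 42.6 − j26 Ω
Γ_s = (Z_in − Z_s)/(Z_in + Z_s) = (-7.43 − j26)/(92.6 − j26), |Γ_s| = 0.281
VSWR = (1 + |Γ_s|)/(1 − |Γ_s|)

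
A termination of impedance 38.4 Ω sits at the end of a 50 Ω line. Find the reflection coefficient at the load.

Γ = (Z_L − Z_0)/(Z_L + Z_0) = (38.4 − 50)/(38.4 + 50) = -11.6/88.4

Γ = -0.131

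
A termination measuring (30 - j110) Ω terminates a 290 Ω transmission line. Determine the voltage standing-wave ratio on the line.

Γ = (Z_L − Z_0)/(Z_L + Z_0) = (-260 − j110)/(320 − j110)
|Γ| = 282/338 = 0.834
VSWR = (1 + |Γ|)/(1 − |Γ|) = 1.83/0.166

VSWR ≈ 11.1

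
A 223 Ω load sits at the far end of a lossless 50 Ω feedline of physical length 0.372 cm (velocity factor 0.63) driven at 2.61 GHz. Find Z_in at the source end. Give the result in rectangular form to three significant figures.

Z_in ≈ 76.9 − j98 Ω

λ = v/f = 0.63·c / 2.61 GHz = 0.0724 m
βl = 2π·l/λ = 2π × 0.0514 = 18.5°
tan(βl) = tan(18.5°) = 0.334
Z_in = Z_0·(Z_L + jZ_0·tanβl)/(Z_0 + jZ_L·tanβl)
     = 50·(223 + j16.7)/(50 + j74.6)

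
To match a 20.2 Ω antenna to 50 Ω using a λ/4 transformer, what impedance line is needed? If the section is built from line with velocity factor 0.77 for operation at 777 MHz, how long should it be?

Z_qwt ≈ 31.8 Ω; length ≈ 7.43 cm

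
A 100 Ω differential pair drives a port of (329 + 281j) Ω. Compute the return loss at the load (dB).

Γ = (229 + j281)/(429 + j281), |Γ| = 0.707
RL = −20·log₁₀|Γ| = −20·log₁₀(0.707)

RL ≈ 3.01 dB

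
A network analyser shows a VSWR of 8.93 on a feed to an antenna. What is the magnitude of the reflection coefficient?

|Γ| = (S − 1)/(S + 1) = (8.93 − 1)/(8.93 + 1) = 7.93/9.93

|Γ| ≈ 0.799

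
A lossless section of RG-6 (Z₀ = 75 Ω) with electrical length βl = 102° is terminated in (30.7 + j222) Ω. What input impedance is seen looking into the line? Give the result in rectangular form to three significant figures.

Z_in ≈ 3.14 − j8.36 Ω

tan(βl) = tan(102°) = -4.7
Z_in = Z_0·(Z_L + jZ_0·tanβl)/(Z_0 + jZ_L·tanβl)
     = 75·(30.7 − j131)/(1120 − j144)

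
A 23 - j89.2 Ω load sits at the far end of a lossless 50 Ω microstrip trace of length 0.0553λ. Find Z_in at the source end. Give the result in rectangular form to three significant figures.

Z_in ≈ 9.5 − j44.2 Ω

βl = 2π × 0.0553 = 19.9°
tan(βl) = tan(19.9°) = 0.362
Z_in = Z_0·(Z_L + jZ_0·tanβl)/(Z_0 + jZ_L·tanβl)
     = 50·(23 − j71.1)/(82.3 + j8.33)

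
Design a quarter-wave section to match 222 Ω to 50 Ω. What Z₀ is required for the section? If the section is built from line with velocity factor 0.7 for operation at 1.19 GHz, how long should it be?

Z_qwt ≈ 105 Ω; length ≈ 4.41 cm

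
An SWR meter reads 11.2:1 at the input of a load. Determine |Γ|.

|Γ| = (S − 1)/(S + 1) = (11.2 − 1)/(11.2 + 1) = 10.2/12.2

|Γ| ≈ 0.836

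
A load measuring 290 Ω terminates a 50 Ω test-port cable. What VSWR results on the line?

Γ = (290 − 50)/(290 + 50) = 0.706
VSWR = (1 + 0.706)/(1 − 0.706)

VSWR ≈ 5.8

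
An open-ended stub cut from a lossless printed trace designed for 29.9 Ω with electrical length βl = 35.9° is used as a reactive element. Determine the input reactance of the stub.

tan(βl) = 0.724
For an open-ended stub, Z_in = −jZ_0·cot(βl) = −jZ_0/tan(βl)

X_in ≈ -41.3 Ω (capacitive)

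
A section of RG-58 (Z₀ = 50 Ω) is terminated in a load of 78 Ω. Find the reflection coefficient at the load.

Γ = (Z_L − Z_0)/(Z_L + Z_0) = (78 − 50)/(78 + 50) = 28/128

Γ = 0.219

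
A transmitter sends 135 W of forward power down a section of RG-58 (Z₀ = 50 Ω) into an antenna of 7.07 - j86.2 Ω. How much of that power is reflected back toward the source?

|Γ| = |(-42.93 − j86.2)/(57.07 − j86.2)| = 0.932
|Γ|² = 0.868
P_refl = |Γ|²·P_inc = 117 W, P_del = (1 − |Γ|²)·P_inc = 17.9 W

P_reflected ≈ 117 W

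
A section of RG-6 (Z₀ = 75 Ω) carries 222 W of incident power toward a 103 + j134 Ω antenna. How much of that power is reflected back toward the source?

P_reflected ≈ 83.8 W

|Γ| = |(28 + j134)/(178 + j134)| = 0.614
|Γ|² = 0.378
P_refl = |Γ|²·P_inc = 83.8 W, P_del = (1 − |Γ|²)·P_inc = 138 W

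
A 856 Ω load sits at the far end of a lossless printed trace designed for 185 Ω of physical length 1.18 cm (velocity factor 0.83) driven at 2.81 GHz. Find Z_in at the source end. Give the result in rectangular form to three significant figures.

λ = v/f = 0.83·c / 2.81 GHz = 0.0886 m
βl = 2π·l/λ = 2π × 0.133 = 47.9°
tan(βl) = tan(47.9°) = 1.11
Z_in = Z_0·(Z_L + jZ_0·tanβl)/(Z_0 + jZ_L·tanβl)
     = 185·(856 + j205)/(185 + j949)

Z_in ≈ 69.9 − j153 Ω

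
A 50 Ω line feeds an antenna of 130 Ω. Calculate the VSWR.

VSWR ≈ 2.6

Γ = (130 − 50)/(130 + 50) = 0.444
VSWR = (1 + 0.444)/(1 − 0.444)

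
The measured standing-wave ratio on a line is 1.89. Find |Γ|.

|Γ| ≈ 0.308

|Γ| = (S − 1)/(S + 1) = (1.89 − 1)/(1.89 + 1) = 0.89/2.89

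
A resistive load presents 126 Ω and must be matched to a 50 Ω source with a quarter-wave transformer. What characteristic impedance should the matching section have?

Z_qwt = √(Z_0·R_L) = √(50 × 126) = √6300

Z_qwt ≈ 79.4 Ω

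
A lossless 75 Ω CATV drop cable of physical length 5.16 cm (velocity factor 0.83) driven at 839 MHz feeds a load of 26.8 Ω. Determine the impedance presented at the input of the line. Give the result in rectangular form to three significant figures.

λ = v/f = 0.83·c / 839 MHz = 0.297 m
βl = 2π·l/λ = 2π × 0.174 = 62.6°
tan(βl) = tan(62.6°) = 1.93
Z_in = Z_0·(Z_L + jZ_0·tanβl)/(Z_0 + jZ_L·tanβl)
     = 75·(26.8 + j145)/(75 + j51.7)

Z_in ≈ 85.8 + j85.5 Ω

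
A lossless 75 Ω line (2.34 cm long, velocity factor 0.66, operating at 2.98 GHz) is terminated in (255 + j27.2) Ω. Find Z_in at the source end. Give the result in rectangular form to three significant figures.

Z_in ≈ 31.1 + j45.9 Ω

λ = v/f = 0.66·c / 2.98 GHz = 0.0664 m
βl = 2π·l/λ = 2π × 0.352 = 127°
tan(βl) = tan(127°) = -1.34
Z_in = Z_0·(Z_L + jZ_0·tanβl)/(Z_0 + jZ_L·tanβl)
     = 75·(255 − j73.1)/(111 − j341)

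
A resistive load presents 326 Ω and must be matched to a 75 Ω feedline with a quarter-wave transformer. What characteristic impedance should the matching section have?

Z_qwt = √(Z_0·R_L) = √(75 × 326) = √24450

Z_qwt ≈ 156 Ω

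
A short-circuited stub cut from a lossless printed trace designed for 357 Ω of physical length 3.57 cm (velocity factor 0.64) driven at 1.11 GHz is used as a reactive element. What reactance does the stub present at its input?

λ = v/f = 0.64·c / 1.11 GHz = 0.173 m
βl = 2π·l/λ = 2π × 0.206 = 74.3°
tan(βl) = 3.56
For a short-circuited stub, Z_in = jZ_0·tan(βl)

X_in ≈ 1270 Ω (inductive)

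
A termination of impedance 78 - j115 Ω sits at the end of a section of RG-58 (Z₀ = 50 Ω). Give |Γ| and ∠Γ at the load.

Γ = (Z_L − Z_0)/(Z_L + Z_0) = (28 − j115)/(128 − j115)
|Γ| = 118/172 = 0.688

Γ ≈ 0.688 ∠ -34.4°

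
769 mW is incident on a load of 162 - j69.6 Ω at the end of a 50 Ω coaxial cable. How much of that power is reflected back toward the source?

P_reflected ≈ 269 mW

|Γ| = |(112 − j69.6)/(212 − j69.6)| = 0.591
|Γ|² = 0.349
P_refl = |Γ|²·P_inc = 269 mW, P_del = (1 − |Γ|²)·P_inc = 500 mW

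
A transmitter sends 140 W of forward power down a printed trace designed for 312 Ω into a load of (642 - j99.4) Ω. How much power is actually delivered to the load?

|Γ| = |(330 − j99.4)/(954 − j99.4)| = 0.359
|Γ|² = 0.129
P_refl = |Γ|²·P_inc = 18.1 W, P_del = (1 − |Γ|²)·P_inc = 122 W

P_delivered ≈ 122 W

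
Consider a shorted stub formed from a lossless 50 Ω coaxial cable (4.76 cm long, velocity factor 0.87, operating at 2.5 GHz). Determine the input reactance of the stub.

X_in ≈ -14.2 Ω (capacitive)

λ = v/f = 0.87·c / 2.5 GHz = 0.104 m
βl = 2π·l/λ = 2π × 0.456 = 164°
tan(βl) = -0.284
For a shorted stub, Z_in = jZ_0·tan(βl)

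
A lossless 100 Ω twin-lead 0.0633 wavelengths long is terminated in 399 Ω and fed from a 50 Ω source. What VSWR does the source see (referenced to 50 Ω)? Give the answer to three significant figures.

VSWR ≈ 7.12

βl = 2π × 0.0633 = 22.8°
tan(βl) = 0.42
Z_in = Z_0·(Z_L + jZ_0·tanβl)/(Z_0 + jZ_L·tanβl) = 123 − j165 Ω
Γ_s = (Z_in − Z_s)/(Z_in + Z_s) = (73.2 − j165)/(173 − j165), |Γ_s| = 0.754
VSWR = (1 + |Γ_s|)/(1 − |Γ_s|)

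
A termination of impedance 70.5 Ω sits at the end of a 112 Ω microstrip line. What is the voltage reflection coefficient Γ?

Γ = -0.227

Γ = (Z_L − Z_0)/(Z_L + Z_0) = (70.5 − 112)/(70.5 + 112) = -41.5/182.5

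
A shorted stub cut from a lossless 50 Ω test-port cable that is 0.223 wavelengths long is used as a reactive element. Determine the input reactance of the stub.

X_in ≈ 292 Ω (inductive)

βl = 2π × 0.223 = 80.3°
tan(βl) = 5.84
For a shorted stub, Z_in = jZ_0·tan(βl)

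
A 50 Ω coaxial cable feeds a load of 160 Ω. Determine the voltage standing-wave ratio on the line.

VSWR ≈ 3.2

Γ = (160 − 50)/(160 + 50) = 0.524
VSWR = (1 + 0.524)/(1 − 0.524)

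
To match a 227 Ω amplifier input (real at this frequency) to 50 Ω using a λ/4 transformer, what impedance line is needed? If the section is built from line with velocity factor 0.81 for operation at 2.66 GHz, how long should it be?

Z_qwt ≈ 107 Ω; length ≈ 2.28 cm

Z_qwt = √(Z_0·R_L) = √(50 × 227) = √11350
λ = 0.81·c/f = 0.0914 m, so l = λ/4 = 0.0228 m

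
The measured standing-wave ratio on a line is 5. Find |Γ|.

|Γ| ≈ 0.667

|Γ| = (S − 1)/(S + 1) = (5 − 1)/(5 + 1) = 4/6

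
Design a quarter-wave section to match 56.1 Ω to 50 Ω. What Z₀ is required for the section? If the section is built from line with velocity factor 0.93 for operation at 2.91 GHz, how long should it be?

Z_qwt ≈ 53 Ω; length ≈ 2.4 cm

Z_qwt = √(Z_0·R_L) = √(50 × 56.1) = √2805
λ = 0.93·c/f = 0.0959 m, so l = λ/4 = 0.024 m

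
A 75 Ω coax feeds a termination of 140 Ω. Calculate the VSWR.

Γ = (140 − 75)/(140 + 75) = 0.302
VSWR = (1 + 0.302)/(1 − 0.302)

VSWR ≈ 1.87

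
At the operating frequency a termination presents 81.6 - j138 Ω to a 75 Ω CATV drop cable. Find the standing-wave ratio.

VSWR ≈ 4.92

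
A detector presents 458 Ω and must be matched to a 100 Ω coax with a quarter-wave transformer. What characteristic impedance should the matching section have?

Z_qwt = √(Z_0·R_L) = √(100 × 458) = √45800

Z_qwt ≈ 214 Ω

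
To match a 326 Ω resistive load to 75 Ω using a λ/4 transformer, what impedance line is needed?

Z_qwt ≈ 156 Ω

Z_qwt = √(Z_0·R_L) = √(75 × 326) = √24450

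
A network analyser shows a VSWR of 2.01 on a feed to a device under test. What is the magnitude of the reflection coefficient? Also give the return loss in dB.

|Γ| ≈ 0.336; return loss ≈ 9.48 dB

|Γ| = (S − 1)/(S + 1) = (2.01 − 1)/(2.01 + 1) = 1.01/3.01
RL = −20·log₁₀|Γ| = −20·log₁₀(0.336)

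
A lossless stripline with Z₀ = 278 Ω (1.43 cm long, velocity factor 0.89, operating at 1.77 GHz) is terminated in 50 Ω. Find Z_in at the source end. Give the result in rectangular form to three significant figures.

Z_in ≈ 71.9 + j180 Ω

λ = v/f = 0.89·c / 1.77 GHz = 0.151 m
βl = 2π·l/λ = 2π × 0.0948 = 34.1°
tan(βl) = tan(34.1°) = 0.678
Z_in = Z_0·(Z_L + jZ_0·tanβl)/(Z_0 + jZ_L·tanβl)
     = 278·(50 + j188)/(278 + j33.9)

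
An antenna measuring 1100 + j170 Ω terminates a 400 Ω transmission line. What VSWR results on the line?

VSWR ≈ 2.83

Γ = (Z_L − Z_0)/(Z_L + Z_0) = (700 + j170)/(1500 + j170)
|Γ| = 720/1510 = 0.477
VSWR = (1 + |Γ|)/(1 − |Γ|) = 1.48/0.523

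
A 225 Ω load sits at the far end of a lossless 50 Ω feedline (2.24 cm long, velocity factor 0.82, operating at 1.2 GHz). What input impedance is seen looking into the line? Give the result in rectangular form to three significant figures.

λ = v/f = 0.82·c / 1.2 GHz = 0.205 m
βl = 2π·l/λ = 2π × 0.109 = 39.3°
tan(βl) = tan(39.3°) = 0.82
Z_in = Z_0·(Z_L + jZ_0·tanβl)/(Z_0 + jZ_L·tanβl)
     = 50·(225 + j41)/(50 + j184)

Z_in ≈ 25.8 − j54 Ω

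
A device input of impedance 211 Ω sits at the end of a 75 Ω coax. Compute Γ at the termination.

Γ = 0.476

Γ = (Z_L − Z_0)/(Z_L + Z_0) = (211 − 75)/(211 + 75) = 136/286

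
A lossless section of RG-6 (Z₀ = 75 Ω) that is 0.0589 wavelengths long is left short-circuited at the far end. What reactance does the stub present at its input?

X_in ≈ 29.1 Ω (inductive)

βl = 2π × 0.0589 = 21.2°
tan(βl) = 0.388
For a short-circuited stub, Z_in = jZ_0·tan(βl)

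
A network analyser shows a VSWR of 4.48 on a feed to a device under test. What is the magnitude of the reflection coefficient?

|Γ| ≈ 0.635

|Γ| = (S − 1)/(S + 1) = (4.48 − 1)/(4.48 + 1) = 3.48/5.48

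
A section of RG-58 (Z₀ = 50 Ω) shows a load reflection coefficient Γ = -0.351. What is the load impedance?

Z_L = Z_0·(1 + Γ)/(1 − Γ) = 50·(0.649)/(1.35)

Z_L ≈ 24 Ω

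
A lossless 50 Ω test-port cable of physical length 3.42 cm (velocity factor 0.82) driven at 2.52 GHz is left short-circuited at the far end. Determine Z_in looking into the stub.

Z_in ≈ −j68.5 Ω

λ = v/f = 0.82·c / 2.52 GHz = 0.0976 m
βl = 2π·l/λ = 2π × 0.35 = 126°
tan(βl) = -1.37
For a short-circuited stub, Z_in = jZ_0·tan(βl)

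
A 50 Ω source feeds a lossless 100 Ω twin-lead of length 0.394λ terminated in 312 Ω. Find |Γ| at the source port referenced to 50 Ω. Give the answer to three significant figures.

|Γ| ≈ 0.641

βl = 2π × 0.394 = 142°
tan(βl) = -0.786
Z_in = Z_0·(Z_L + jZ_0·tanβl)/(Z_0 + jZ_L·tanβl) = 72 + j97.9 Ω
Γ_s = (Z_in − Z_s)/(Z_in + Z_s) = (22 + j97.9)/(122 + j97.9), |Γ_s| = 0.641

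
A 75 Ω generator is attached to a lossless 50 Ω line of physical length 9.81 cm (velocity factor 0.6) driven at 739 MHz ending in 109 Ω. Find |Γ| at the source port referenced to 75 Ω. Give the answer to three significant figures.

λ = v/f = 0.6·c / 739 MHz = 0.244 m
βl = 2π·l/λ = 2π × 0.403 = 145°
tan(βl) = -0.7
Z_in = Z_0·(Z_L + jZ_0·tanβl)/(Z_0 + jZ_L·tanβl) = 48.8 + j39.4 Ω
Γ_s = (Z_in − Z_s)/(Z_in + Z_s) = (-26.2 + j39.4)/(124 + j39.4), |Γ_s| = 0.365

|Γ| ≈ 0.365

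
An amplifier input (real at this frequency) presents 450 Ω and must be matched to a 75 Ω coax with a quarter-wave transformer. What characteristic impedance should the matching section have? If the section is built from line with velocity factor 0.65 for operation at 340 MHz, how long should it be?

Z_qwt ≈ 184 Ω; length ≈ 14.3 cm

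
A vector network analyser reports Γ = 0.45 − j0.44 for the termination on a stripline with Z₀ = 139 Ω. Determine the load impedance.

Z_L ≈ 169 − j247 Ω

Z_L = Z_0·(1 + Γ)/(1 − Γ) = 139·(1.45 − j0.44)/(0.55 + j0.44)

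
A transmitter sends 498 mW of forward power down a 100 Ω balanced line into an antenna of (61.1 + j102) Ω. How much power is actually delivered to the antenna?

P_delivered ≈ 335 mW

|Γ| = |(-38.9 + j102)/(161.1 + j102)| = 0.573
|Γ|² = 0.328
P_refl = |Γ|²·P_inc = 163 mW, P_del = (1 − |Γ|²)·P_inc = 335 mW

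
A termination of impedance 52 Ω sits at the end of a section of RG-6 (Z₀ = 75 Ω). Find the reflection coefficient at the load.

Γ = (Z_L − Z_0)/(Z_L + Z_0) = (52 − 75)/(52 + 75) = -23/127

Γ = -0.181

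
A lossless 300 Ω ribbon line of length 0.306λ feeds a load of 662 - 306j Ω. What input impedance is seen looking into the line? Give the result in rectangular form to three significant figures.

Z_in ≈ 142 + j152 Ω

βl = 2π × 0.306 = 110°
tan(βl) = tan(110°) = -2.72
Z_in = Z_0·(Z_L + jZ_0·tanβl)/(Z_0 + jZ_L·tanβl)
     = 300·(662 − j1120)/(-533 − j1800)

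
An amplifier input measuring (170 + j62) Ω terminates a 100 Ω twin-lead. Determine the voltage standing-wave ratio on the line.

Γ = (Z_L − Z_0)/(Z_L + Z_0) = (70 + j62)/(270 + j62)
|Γ| = 93.5/277 = 0.338
VSWR = (1 + |Γ|)/(1 − |Γ|) = 1.34/0.662

VSWR ≈ 2.02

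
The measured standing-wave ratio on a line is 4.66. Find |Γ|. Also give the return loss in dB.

|Γ| ≈ 0.647; return loss ≈ 3.79 dB

|Γ| = (S − 1)/(S + 1) = (4.66 − 1)/(4.66 + 1) = 3.66/5.66
RL = −20·log₁₀|Γ| = −20·log₁₀(0.647)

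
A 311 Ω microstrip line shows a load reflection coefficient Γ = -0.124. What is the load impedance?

Z_L ≈ 242 Ω

Z_L = Z_0·(1 + Γ)/(1 − Γ) = 311·(0.876)/(1.12)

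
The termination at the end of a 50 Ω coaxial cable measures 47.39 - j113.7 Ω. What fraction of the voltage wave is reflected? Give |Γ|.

|Γ| ≈ 0.76

Γ = (Z_L − Z_0)/(Z_L + Z_0) = (-2.61 − j113.7)/(97.39 − j113.7)
|Γ| = 114/150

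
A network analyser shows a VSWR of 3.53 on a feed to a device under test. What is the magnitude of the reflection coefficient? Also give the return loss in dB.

|Γ| = (S − 1)/(S + 1) = (3.53 − 1)/(3.53 + 1) = 2.53/4.53
RL = −20·log₁₀|Γ| = −20·log₁₀(0.558)

|Γ| ≈ 0.558; return loss ≈ 5.06 dB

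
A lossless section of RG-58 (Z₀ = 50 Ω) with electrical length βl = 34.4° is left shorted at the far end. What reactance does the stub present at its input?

X_in ≈ 34.2 Ω (inductive)

tan(βl) = 0.685
For a shorted stub, Z_in = jZ_0·tan(βl)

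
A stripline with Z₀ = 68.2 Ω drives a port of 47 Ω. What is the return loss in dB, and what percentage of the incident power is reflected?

Γ = (47 − 68.2)/(47 + 68.2) = -0.184
RL = −20·log₁₀(0.184) = 14.7 dB
P_refl/P_inc = |Γ|² = 0.0339

RL ≈ 14.7 dB; 3.39% of incident power reflected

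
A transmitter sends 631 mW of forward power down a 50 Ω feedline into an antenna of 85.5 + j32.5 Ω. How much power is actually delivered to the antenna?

|Γ| = |(35.5 + j32.5)/(135.5 + j32.5)| = 0.345
|Γ|² = 0.119
P_refl = |Γ|²·P_inc = 75.3 mW, P_del = (1 − |Γ|²)·P_inc = 556 mW

P_delivered ≈ 556 mW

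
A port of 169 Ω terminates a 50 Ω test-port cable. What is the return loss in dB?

Γ = (169 − 50)/(169 + 50) = 0.543
RL = −20·log₁₀|Γ| = −20·log₁₀(0.543)

RL ≈ 5.3 dB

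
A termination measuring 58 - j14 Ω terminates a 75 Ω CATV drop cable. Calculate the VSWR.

VSWR ≈ 1.39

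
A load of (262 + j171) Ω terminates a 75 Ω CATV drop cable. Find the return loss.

RL ≈ 3.47 dB

Γ = (187 + j171)/(337 + j171), |Γ| = 0.671
RL = −20·log₁₀|Γ| = −20·log₁₀(0.671)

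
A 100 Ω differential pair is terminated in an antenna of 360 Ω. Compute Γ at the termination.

Γ = 0.565

Γ = (Z_L − Z_0)/(Z_L + Z_0) = (360 − 100)/(360 + 100) = 260/460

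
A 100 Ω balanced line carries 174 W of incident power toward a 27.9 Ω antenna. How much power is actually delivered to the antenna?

Γ = (27.9 − 100)/(27.9 + 100) = -0.564
|Γ|² = 0.318
P_refl = |Γ|²·P_inc = 55.3 W, P_del = (1 − |Γ|²)·P_inc = 119 W

P_delivered ≈ 119 W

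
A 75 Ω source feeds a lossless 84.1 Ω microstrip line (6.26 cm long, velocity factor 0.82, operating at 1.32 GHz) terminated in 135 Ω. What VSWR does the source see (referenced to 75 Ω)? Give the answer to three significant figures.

λ = v/f = 0.82·c / 1.32 GHz = 0.186 m
βl = 2π·l/λ = 2π × 0.336 = 121°
tan(βl) = -1.67
Z_in = Z_0·(Z_L + jZ_0·tanβl)/(Z_0 + jZ_L·tanβl) = 62.5 + j27.1 Ω
Γ_s = (Z_in − Z_s)/(Z_in + Z_s) = (-12.5 + j27.1)/(137 + j27.1), |Γ_s| = 0.213
VSWR = (1 + |Γ_s|)/(1 − |Γ_s|)

VSWR ≈ 1.54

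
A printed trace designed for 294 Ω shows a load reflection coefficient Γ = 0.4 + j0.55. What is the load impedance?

Z_L ≈ 239 + j488 Ω

Z_L = Z_0·(1 + Γ)/(1 − Γ) = 294·(1.4 + j0.55)/(0.6 − j0.55)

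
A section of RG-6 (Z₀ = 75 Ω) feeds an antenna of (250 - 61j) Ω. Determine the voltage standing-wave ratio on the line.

Γ = (Z_L − Z_0)/(Z_L + Z_0) = (175 − j61)/(325 − j61)
|Γ| = 185/331 = 0.56
VSWR = (1 + |Γ|)/(1 − |Γ|) = 1.56/0.44

VSWR ≈ 3.55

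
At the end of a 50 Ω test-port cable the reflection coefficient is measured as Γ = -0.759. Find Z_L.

Z_L ≈ 6.85 Ω

Z_L = Z_0·(1 + Γ)/(1 − Γ) = 50·(0.241)/(1.76)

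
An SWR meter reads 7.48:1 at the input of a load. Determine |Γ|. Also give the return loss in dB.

|Γ| = (S − 1)/(S + 1) = (7.48 − 1)/(7.48 + 1) = 6.48/8.48
RL = −20·log₁₀|Γ| = −20·log₁₀(0.764)

|Γ| ≈ 0.764; return loss ≈ 2.34 dB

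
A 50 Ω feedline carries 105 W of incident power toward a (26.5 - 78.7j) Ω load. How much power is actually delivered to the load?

|Γ| = |(-23.5 − j78.7)/(76.5 − j78.7)| = 0.748
|Γ|² = 0.56
P_refl = |Γ|²·P_inc = 58.8 W, P_del = (1 − |Γ|²)·P_inc = 46.2 W

P_delivered ≈ 46.2 W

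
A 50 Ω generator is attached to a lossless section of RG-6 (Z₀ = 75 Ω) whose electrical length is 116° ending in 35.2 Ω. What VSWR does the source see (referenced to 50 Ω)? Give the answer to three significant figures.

tan(βl) = -2.05
Z_in = Z_0·(Z_L + jZ_0·tanβl)/(Z_0 + jZ_L·tanβl) = 95.1 − j62.3 Ω
Γ_s = (Z_in − Z_s)/(Z_in + Z_s) = (45.1 − j62.3)/(145 − j62.3), |Γ_s| = 0.487
VSWR = (1 + |Γ_s|)/(1 − |Γ_s|)

VSWR ≈ 2.9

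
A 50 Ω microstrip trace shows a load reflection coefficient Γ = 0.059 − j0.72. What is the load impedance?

Z_L = Z_0·(1 + Γ)/(1 − Γ) = 50·(1.06 − j0.72)/(0.941 + j0.72)

Z_L ≈ 17 − j51.3 Ω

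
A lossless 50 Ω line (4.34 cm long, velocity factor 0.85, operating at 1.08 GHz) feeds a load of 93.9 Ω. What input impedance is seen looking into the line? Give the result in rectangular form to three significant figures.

λ = v/f = 0.85·c / 1.08 GHz = 0.236 m
βl = 2π·l/λ = 2π × 0.184 = 66.2°
tan(βl) = tan(66.2°) = 2.26
Z_in = Z_0·(Z_L + jZ_0·tanβl)/(Z_0 + jZ_L·tanβl)
     = 50·(93.9 + j113)/(50 + j213)

Z_in ≈ 30.1 − j15 Ω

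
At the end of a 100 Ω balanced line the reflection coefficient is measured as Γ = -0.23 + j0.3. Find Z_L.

Z_L = Z_0·(1 + Γ)/(1 − Γ) = 100·(0.77 + j0.3)/(1.23 − j0.3)

Z_L ≈ 53.5 + j37.4 Ω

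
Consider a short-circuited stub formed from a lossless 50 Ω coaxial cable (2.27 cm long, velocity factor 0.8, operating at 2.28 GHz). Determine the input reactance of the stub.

X_in ≈ 228 Ω (inductive)

λ = v/f = 0.8·c / 2.28 GHz = 0.105 m
βl = 2π·l/λ = 2π × 0.216 = 77.6°
tan(βl) = 4.56
For a short-circuited stub, Z_in = jZ_0·tan(βl)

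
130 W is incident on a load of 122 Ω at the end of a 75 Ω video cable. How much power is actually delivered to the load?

Γ = (122 − 75)/(122 + 75) = 0.239
|Γ|² = 0.0569
P_refl = |Γ|²·P_inc = 7.4 W, P_del = (1 − |Γ|²)·P_inc = 123 W

P_delivered ≈ 123 W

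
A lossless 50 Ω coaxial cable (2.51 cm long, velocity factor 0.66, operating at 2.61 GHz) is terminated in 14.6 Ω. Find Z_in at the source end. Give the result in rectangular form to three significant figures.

λ = v/f = 0.66·c / 2.61 GHz = 0.0759 m
βl = 2π·l/λ = 2π × 0.331 = 119°
tan(βl) = tan(119°) = -1.8
Z_in = Z_0·(Z_L + jZ_0·tanβl)/(Z_0 + jZ_L·tanβl)
     = 50·(14.6 − j89.8)/(50 − j26.2)

Z_in ≈ 48.4 − j64.4 Ω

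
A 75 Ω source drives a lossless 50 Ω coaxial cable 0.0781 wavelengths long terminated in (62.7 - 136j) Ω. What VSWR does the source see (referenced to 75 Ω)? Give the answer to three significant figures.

βl = 2π × 0.0781 = 28.1°
tan(βl) = 0.534
Z_in = Z_0·(Z_L + jZ_0·tanβl)/(Z_0 + jZ_L·tanβl) = 12.5 − j47.9 Ω
Γ_s = (Z_in − Z_s)/(Z_in + Z_s) = (-62.5 − j47.9)/(87.5 − j47.9), |Γ_s| = 0.79
VSWR = (1 + |Γ_s|)/(1 − |Γ_s|)

VSWR ≈ 8.53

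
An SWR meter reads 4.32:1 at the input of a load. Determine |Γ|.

|Γ| = (S − 1)/(S + 1) = (4.32 − 1)/(4.32 + 1) = 3.32/5.32

|Γ| ≈ 0.624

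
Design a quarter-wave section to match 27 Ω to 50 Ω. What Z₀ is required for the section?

Z_qwt = √(Z_0·R_L) = √(50 × 27) = √1350

Z_qwt ≈ 36.7 Ω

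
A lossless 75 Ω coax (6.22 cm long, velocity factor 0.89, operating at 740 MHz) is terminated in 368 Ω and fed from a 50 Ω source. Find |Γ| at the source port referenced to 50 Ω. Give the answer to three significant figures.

λ = v/f = 0.89·c / 740 MHz = 0.361 m
βl = 2π·l/λ = 2π × 0.172 = 62.1°
tan(βl) = 1.89
Z_in = Z_0·(Z_L + jZ_0·tanβl)/(Z_0 + jZ_L·tanβl) = 19.4 − j37.7 Ω
Γ_s = (Z_in − Z_s)/(Z_in + Z_s) = (-30.6 − j37.7)/(69.4 − j37.7), |Γ_s| = 0.615

|Γ| ≈ 0.615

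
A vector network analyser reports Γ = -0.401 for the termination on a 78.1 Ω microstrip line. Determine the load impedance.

Z_L = Z_0·(1 + Γ)/(1 − Γ) = 78.1·(0.599)/(1.4)

Z_L ≈ 33.4 Ω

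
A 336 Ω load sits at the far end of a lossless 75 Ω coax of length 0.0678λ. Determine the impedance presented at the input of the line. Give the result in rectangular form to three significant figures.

βl = 2π × 0.0678 = 24.4°
tan(βl) = tan(24.4°) = 0.454
Z_in = Z_0·(Z_L + jZ_0·tanβl)/(Z_0 + jZ_L·tanβl)
     = 75·(336 + j34)/(75 + j152)

Z_in ≈ 78.9 − j126 Ω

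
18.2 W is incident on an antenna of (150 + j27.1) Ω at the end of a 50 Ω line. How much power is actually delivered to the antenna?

|Γ| = |(100 + j27.1)/(200 + j27.1)| = 0.513
|Γ|² = 0.264
P_refl = |Γ|²·P_inc = 4.8 W, P_del = (1 − |Γ|²)·P_inc = 13.4 W

P_delivered ≈ 13.4 W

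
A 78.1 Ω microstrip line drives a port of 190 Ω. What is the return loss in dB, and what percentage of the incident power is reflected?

Γ = (190 − 78.1)/(190 + 78.1) = 0.417
RL = −20·log₁₀(0.417) = 7.59 dB
P_refl/P_inc = |Γ|² = 0.174

RL ≈ 7.59 dB; 17.4% of incident power reflected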